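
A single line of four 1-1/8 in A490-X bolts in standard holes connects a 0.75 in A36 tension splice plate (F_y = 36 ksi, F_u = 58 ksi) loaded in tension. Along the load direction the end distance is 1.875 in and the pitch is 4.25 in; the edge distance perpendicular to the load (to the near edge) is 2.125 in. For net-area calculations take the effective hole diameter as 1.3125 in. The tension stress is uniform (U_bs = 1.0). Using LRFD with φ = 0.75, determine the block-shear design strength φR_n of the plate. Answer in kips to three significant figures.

226 kips

Shear plane L_v = 1.875 + 3·4.25 = 14.62 in; A_gv = 14.62 × 0.75 = 10.97 in².
A_nv = (14.62 − 3.5·1.3125) × 0.75 = 7.523 in².
A_nt = (2.125 − 0.5·1.3125) × 0.75 = 1.102 in².
0.6 F_u A_nv = 261.8 kips; 0.6 F_y A_gv = 236.9 kips → shear yielding governs the shear term.
R_n = 236.9 + 1.0 × 58 × 1.102 = 300.8 kips.
Design strength φR_n = 0.75 × 300.8 = 226 kips.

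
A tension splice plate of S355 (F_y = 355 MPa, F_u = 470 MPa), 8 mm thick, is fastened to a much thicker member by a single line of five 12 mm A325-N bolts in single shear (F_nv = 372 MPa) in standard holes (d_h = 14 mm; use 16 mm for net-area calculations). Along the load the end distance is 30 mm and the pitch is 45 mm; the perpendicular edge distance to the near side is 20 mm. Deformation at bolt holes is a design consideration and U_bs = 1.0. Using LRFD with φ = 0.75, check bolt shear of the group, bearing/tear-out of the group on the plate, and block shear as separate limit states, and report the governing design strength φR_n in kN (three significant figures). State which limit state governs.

158 kN (bolt shear governs)

Bolt shear: A_b = π·12²/4 = 113.1 mm²; R_n = 372 × 113.1 × 5 × 1 / 1000 = 210.4 kN → 0.75 × 210.4 = 158 kN.
Bearing: edge l_c = 23, r_n = 103.8 kN; interior l_c = 31, r_n = 108.3 kN; R_n = 103.8 + 4·108.3 = 536.9 kN → 403 kN.
Block shear: A_gv = 1680, A_nv = 1104, A_nt = 96 mm²; R_n = min(0.6F_uA_nv, 0.6F_yA_gv) + U_bs·F_u·A_nt = 356.4 kN → 267 kN.
Bolt shear governs: 158 kN.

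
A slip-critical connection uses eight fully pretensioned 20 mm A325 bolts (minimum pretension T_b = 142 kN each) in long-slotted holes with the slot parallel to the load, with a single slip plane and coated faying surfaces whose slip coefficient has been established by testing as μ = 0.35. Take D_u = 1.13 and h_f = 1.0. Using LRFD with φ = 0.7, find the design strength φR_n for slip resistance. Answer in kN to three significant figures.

315 kN

R_n = μ · D_u · h_f · T_b · n_s · n_b = 0.35 × 1.13 × 1.0 × 142 × 1 × 8 = 449.3 kN.
Design strength φR_n = 0.7 × 449.3 = 315 kN.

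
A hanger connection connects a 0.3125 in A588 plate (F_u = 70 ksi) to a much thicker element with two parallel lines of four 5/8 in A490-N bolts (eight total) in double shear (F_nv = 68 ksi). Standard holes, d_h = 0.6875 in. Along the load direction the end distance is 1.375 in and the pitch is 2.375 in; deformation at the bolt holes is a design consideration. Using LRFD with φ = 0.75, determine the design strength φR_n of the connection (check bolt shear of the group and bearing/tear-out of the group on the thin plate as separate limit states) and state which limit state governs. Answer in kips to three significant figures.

Bolt shear: A_b = π·0.625²/4 = 0.3068 in²; R_n = 68 × 0.3068 × 8 × 2 = 333.8 kips → 0.75 × 333.8 = 250 kips.
Bearing (1.2 l_c t F_u ≤ 2.4 d t F_u): upper limit = 2.4·0.625·0.3125·70 = 32.81 kips.
  Edge l_c = 1.375 − 0.6875/2 = 1.031 → r_n = 27.07 kips; interior l_c = 2.375 − 0.6875 = 1.688 → r_n = 32.81 kips.
  R_n,bearing = 2·27.07 + 6·32.81 = 251 kips → 0.75 × 251 = 188 kips.
Bearing governs: 188 kips.

188 kips (bearing governs)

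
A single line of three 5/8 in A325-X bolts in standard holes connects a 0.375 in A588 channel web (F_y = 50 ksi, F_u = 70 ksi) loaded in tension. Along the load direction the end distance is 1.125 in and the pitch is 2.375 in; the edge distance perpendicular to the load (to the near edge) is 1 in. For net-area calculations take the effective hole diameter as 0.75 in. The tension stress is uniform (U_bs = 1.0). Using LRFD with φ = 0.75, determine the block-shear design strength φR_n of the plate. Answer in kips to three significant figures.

Shear plane L_v = 1.125 + 2·2.375 = 5.875 in; A_gv = 5.875 × 0.375 = 2.203 in².
A_nv = (5.875 − 2.5·0.75) × 0.375 = 1.5 in².
A_nt = (1 − 0.5·0.75) × 0.375 = 0.2344 in².
0.6 F_u A_nv = 63 kips; 0.6 F_y A_gv = 66.09 kips → shear rupture governs the shear term.
R_n = 63 + 1.0 × 70 × 0.2344 = 79.41 kips.
Design strength φR_n = 0.75 × 79.41 = 59.6 kips.

59.6 kips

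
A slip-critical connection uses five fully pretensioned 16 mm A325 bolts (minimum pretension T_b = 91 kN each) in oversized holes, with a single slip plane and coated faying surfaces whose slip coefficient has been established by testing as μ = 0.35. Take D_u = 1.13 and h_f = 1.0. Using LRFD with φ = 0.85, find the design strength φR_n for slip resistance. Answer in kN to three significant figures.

153 kN

R_n = μ · D_u · h_f · T_b · n_s · n_b = 0.35 × 1.13 × 1.0 × 91 × 1 × 5 = 180 kN.
Design strength φR_n = 0.85 × 180 = 153 kN.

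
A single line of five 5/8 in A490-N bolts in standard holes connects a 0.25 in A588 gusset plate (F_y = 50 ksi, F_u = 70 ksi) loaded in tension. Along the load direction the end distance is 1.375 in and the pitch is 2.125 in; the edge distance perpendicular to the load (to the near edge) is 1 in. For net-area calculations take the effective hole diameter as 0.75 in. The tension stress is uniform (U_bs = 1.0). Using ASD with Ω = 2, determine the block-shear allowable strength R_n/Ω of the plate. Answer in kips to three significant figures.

39.6 kips

Shear plane L_v = 1.375 + 4·2.125 = 9.875 in; A_gv = 9.875 × 0.25 = 2.469 in².
A_nv = (9.875 − 4.5·0.75) × 0.25 = 1.625 in².
A_nt = (1 − 0.5·0.75) × 0.25 = 0.1562 in².
0.6 F_u A_nv = 68.25 kips; 0.6 F_y A_gv = 74.06 kips → shear rupture governs the shear term.
R_n = 68.25 + 1.0 × 70 × 0.1562 = 79.19 kips.
Allowable strength R_n/Ω = 79.19 / 2 = 39.6 kips.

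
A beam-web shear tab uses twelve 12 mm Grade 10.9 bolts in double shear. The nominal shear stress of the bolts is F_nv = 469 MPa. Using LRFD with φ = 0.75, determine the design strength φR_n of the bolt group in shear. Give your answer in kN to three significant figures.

955 kN

A_b = π × 12² / 4 = 113.1 mm².
R_n = F_nv · A_b · n · n_s = 469 × 113.1 × 12 × 2 / 1000 = 1273 kN.
Design strength φR_n = 0.75 × 1273 = 955 kN.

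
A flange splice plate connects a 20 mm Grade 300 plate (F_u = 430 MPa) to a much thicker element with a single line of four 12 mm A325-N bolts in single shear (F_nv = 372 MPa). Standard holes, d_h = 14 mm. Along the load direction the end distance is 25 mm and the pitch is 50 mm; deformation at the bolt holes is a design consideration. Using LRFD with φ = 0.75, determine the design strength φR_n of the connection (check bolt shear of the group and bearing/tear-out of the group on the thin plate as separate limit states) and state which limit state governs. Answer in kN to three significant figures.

Bolt shear: A_b = π·12²/4 = 113.1 mm²; R_n = 372 × 113.1 × 4 × 1 / 1000 = 168.3 kN → 0.75 × 168.3 = 126 kN.
Bearing (1.2 l_c t F_u ≤ 2.4 d t F_u): upper limit = 2.4·12·20·430 / 1000 = 247.7 kN.
  Edge l_c = 25 − 14/2 = 18 → r_n = 185.8 kN; interior l_c = 50 − 14 = 36 → r_n = 247.7 kN.
  R_n,bearing = 1·185.8 + 3·247.7 = 928.8 kN → 0.75 × 928.8 = 697 kN.
Bolt shear governs: 126 kN.

126 kN (bolt shear governs)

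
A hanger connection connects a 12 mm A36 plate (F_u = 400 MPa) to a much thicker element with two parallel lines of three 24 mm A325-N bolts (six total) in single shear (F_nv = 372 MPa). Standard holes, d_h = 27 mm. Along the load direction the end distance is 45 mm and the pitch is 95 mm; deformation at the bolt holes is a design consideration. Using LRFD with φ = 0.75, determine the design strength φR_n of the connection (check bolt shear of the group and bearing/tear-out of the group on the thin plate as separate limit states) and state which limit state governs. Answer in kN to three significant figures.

757 kN (bolt shear governs)

Bolt shear: A_b = π·24²/4 = 452.4 mm²; R_n = 372 × 452.4 × 6 × 1 / 1000 = 1010 kN → 0.75 × 1010 = 757 kN.
Bearing (1.2 l_c t F_u ≤ 2.4 d t F_u): upper limit = 2.4·24·12·400 / 1000 = 276.5 kN.
  Edge l_c = 45 − 27/2 = 31.5 → r_n = 181.4 kN; interior l_c = 95 − 27 = 68 → r_n = 276.5 kN.
  R_n,bearing = 2·181.4 + 4·276.5 = 1469 kN → 0.75 × 1469 = 1100 kN.
Bolt shear governs: 757 kN.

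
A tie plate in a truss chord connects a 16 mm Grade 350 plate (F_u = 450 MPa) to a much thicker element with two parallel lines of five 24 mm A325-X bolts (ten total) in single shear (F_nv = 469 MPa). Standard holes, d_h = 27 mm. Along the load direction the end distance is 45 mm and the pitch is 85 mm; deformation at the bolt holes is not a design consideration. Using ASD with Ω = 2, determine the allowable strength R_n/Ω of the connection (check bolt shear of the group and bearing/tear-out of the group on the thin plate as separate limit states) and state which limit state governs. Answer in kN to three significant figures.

1060 kN (bolt shear governs)

Bolt shear: A_b = π·24²/4 = 452.4 mm²; R_n = 469 × 452.4 × 10 × 1 / 1000 = 2122 kN → 2122 / 2 = 1060 kN.
Bearing (1.5 l_c t F_u ≤ 3.0 d t F_u): upper limit = 3.0·24·16·450 / 1000 = 518.4 kN.
  Edge l_c = 45 − 27/2 = 31.5 → r_n = 340.2 kN; interior l_c = 85 − 27 = 58 → r_n = 518.4 kN.
  R_n,bearing = 2·340.2 + 8·518.4 = 4828 kN → 4828 / 2 = 2410 kN.
Bolt shear governs: 1060 kN.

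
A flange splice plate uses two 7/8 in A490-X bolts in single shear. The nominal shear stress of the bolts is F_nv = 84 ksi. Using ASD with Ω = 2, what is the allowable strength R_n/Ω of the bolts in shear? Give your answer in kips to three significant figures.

50.5 kips

A_b = π × 0.875² / 4 = 0.6013 in².
R_n = F_nv · A_b · n · n_s = 84 × 0.6013 × 2 × 1 = 101 kips.
Allowable strength R_n/Ω = 101 / 2 = 50.5 kips.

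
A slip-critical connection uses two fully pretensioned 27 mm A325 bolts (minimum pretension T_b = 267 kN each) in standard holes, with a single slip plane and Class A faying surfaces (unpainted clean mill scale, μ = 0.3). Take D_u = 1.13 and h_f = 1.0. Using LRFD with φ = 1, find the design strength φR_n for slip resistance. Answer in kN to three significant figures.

R_n = μ · D_u · h_f · T_b · n_s · n_b = 0.3 × 1.13 × 1.0 × 267 × 1 × 2 = 181 kN.
Design strength φR_n = 1 × 181 = 181 kN.

181 kN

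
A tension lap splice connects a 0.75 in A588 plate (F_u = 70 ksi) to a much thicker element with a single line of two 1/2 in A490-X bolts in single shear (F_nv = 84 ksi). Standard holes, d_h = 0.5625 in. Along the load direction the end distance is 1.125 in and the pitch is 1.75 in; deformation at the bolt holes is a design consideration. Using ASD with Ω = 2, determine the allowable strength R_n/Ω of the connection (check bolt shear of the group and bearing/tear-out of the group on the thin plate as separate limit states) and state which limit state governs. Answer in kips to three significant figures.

16.5 kips (bolt shear governs)

Bolt shear: A_b = π·0.5²/4 = 0.1963 in²; R_n = 84 × 0.1963 × 2 × 1 = 32.99 kips → 32.99 / 2 = 16.5 kips.
Bearing (1.2 l_c t F_u ≤ 2.4 d t F_u): upper limit = 2.4·0.5·0.75·70 = 63 kips.
  Edge l_c = 1.125 − 0.5625/2 = 0.8438 → r_n = 53.16 kips; interior l_c = 1.75 − 0.5625 = 1.188 → r_n = 63 kips.
  R_n,bearing = 1·53.16 + 1·63 = 116.2 kips → 116.2 / 2 = 58.1 kips.
Bolt shear governs: 16.5 kips.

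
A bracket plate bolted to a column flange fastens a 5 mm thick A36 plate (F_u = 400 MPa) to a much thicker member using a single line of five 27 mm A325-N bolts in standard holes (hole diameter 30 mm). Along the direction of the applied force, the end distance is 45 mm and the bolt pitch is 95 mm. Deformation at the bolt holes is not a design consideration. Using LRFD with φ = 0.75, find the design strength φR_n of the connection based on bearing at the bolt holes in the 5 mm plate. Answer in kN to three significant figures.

554 kN

Per bolt r_n = 1.5 l_c t F_u ≤ 3.0 d t F_u; upper limit = 3.0 × 27 × 5 × 400 / 1000 = 162 kN.
Edge bolt: l_c = 45 − 30/2 = 30 mm → 1.5 × 30 × 5 × 400 / 1000 = 90 → r_n = 90 kN.
Interior bolts: l_c = 95 − 30 = 65 mm → 1.5 × 65 × 5 × 400 / 1000 = 195 → r_n = 162 kN.
R_n = 1 × 90 + 4 × 162 = 738 kN.
Design strength φR_n = 0.75 × 738 = 554 kN.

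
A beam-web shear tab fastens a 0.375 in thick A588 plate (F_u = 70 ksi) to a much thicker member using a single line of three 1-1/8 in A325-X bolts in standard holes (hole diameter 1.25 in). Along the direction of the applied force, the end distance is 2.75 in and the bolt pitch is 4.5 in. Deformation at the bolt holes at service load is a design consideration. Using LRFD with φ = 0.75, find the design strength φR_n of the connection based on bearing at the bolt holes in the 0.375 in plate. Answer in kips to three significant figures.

157 kips

Per bolt r_n = 1.2 l_c t F_u ≤ 2.4 d t F_u; upper limit = 2.4 × 1.125 × 0.375 × 70 = 70.88 kips.
Edge bolt: l_c = 2.75 − 1.25/2 = 2.125 in → 1.2 × 2.125 × 0.375 × 70 = 66.94 → r_n = 66.94 kips.
Interior bolts: l_c = 4.5 − 1.25 = 3.25 in → 1.2 × 3.25 × 0.375 × 70 = 102.4 → r_n = 70.88 kips.
R_n = 1 × 66.94 + 2 × 70.88 = 208.7 kips.
Design strength φR_n = 0.75 × 208.7 = 157 kips.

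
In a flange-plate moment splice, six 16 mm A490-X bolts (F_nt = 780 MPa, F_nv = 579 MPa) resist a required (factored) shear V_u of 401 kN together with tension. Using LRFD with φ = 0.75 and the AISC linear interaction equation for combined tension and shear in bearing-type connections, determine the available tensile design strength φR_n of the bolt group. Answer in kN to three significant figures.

A_b = π·16²/4 = 201.1 mm²; f_rv = 401 × 1000 / (6 × 201.1) = 332.4 MPa.
F'_nt = 1.3 F_nt − (F_nt / φF_nv) f_rv = 1.3·780 − (780/(0.75·579))·332.4 = 416.9 MPa, capped at F_nt → F'_nt = 416.9 MPa.
R_n = F'_nt · A_b · n = 416.9 × 201.1 × 6 / 1000 = 503 kN.
Design strength φR_n = 0.75 × 503 = 377 kN.

377 kN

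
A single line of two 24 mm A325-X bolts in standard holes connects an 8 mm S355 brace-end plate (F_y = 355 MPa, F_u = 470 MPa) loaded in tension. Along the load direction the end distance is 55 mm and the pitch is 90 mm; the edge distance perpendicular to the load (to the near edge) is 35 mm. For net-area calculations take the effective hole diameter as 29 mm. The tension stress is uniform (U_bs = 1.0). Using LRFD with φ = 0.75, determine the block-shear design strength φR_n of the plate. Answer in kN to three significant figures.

Shear plane L_v = 55 + 1·90 = 145 mm; A_gv = 145 × 8 = 1160 mm².
A_nv = (145 − 1.5·29) × 8 = 812 mm².
A_nt = (35 − 0.5·29) × 8 = 164 mm².
0.6 F_u A_nv = 229 kN; 0.6 F_y A_gv = 247.1 kN → shear rupture governs the shear term.
R_n = 229 + 1.0 × 470 × 164 / 1000 = 306.1 kN.
Design strength φR_n = 0.75 × 306.1 = 230 kN.

230 kN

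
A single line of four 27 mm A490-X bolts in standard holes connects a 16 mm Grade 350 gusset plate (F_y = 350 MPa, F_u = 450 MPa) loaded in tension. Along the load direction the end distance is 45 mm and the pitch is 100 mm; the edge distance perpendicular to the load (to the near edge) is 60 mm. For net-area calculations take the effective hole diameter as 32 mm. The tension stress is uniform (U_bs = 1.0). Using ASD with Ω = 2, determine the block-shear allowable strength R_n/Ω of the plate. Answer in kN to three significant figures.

662 kN

Shear plane L_v = 45 + 3·100 = 345 mm; A_gv = 345 × 16 = 5520 mm².
A_nv = (345 − 3.5·32) × 16 = 3728 mm².
A_nt = (60 − 0.5·32) × 16 = 704 mm².
0.6 F_u A_nv = 1007 kN; 0.6 F_y A_gv = 1159 kN → shear rupture governs the shear term.
R_n = 1007 + 1.0 × 450 × 704 / 1000 = 1323 kN.
Allowable strength R_n/Ω = 1323 / 2 = 662 kN.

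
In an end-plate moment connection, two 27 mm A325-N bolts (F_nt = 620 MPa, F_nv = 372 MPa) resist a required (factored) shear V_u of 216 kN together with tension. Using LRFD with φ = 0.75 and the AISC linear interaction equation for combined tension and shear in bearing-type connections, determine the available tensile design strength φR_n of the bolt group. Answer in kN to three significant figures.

A_b = π·27²/4 = 572.6 mm²; f_rv = 216 × 1000 / (2 × 572.6) = 188.6 MPa.
F'_nt = 1.3 F_nt − (F_nt / φF_nv) f_rv = 1.3·620 − (620/(0.75·372))·188.6 = 386.8 MPa, capped at F_nt → F'_nt = 386.8 MPa.
R_n = F'_nt · A_b · n = 386.8 × 572.6 × 2 / 1000 = 443 kN.
Design strength φR_n = 0.75 × 443 = 332 kN.

332 kN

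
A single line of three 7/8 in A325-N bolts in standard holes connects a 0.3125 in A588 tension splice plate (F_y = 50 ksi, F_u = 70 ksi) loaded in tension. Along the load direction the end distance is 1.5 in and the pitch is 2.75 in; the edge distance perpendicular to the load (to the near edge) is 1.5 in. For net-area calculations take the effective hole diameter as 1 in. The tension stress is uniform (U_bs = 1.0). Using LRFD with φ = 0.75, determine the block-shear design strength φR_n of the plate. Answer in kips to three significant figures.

60.7 kips

Shear plane L_v = 1.5 + 2·2.75 = 7 in; A_gv = 7 × 0.3125 = 2.188 in².
A_nv = (7 − 2.5·1) × 0.3125 = 1.406 in².
A_nt = (1.5 − 0.5·1) × 0.3125 = 0.3125 in².
0.6 F_u A_nv = 59.06 kips; 0.6 F_y A_gv = 65.62 kips → shear rupture governs the shear term.
R_n = 59.06 + 1.0 × 70 × 0.3125 = 80.94 kips.
Design strength φR_n = 0.75 × 80.94 = 60.7 kips.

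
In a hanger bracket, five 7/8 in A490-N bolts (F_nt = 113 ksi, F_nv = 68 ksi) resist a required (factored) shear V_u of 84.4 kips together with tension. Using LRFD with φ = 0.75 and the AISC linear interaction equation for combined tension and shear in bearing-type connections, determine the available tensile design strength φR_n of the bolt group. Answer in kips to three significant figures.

A_b = π·0.875²/4 = 0.6013 in²; f_rv = 84.4 / (5 × 0.6013) = 28.07 ksi.
F'_nt = 1.3 F_nt − (F_nt / φF_nv) f_rv = 1.3·113 − (113/(0.75·68))·28.07 = 84.7 ksi, capped at F_nt → F'_nt = 84.7 ksi.
R_n = F'_nt · A_b · n = 84.7 × 0.6013 × 5 = 254.7 kips.
Design strength φR_n = 0.75 × 254.7 = 191 kips.

191 kips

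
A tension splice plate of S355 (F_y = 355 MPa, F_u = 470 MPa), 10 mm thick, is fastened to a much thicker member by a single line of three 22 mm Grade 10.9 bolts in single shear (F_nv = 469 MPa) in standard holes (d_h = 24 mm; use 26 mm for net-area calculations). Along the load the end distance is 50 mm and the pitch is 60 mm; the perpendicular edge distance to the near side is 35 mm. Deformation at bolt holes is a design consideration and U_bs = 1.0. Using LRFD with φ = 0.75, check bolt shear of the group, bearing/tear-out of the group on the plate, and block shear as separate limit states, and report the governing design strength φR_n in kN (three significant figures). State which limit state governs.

Bolt shear: A_b = π·22²/4 = 380.1 mm²; R_n = 469 × 380.1 × 3 × 1 / 1000 = 534.8 kN → 0.75 × 534.8 = 401 kN.
Bearing: edge l_c = 38, r_n = 214.3 kN; interior l_c = 36, r_n = 203 kN; R_n = 214.3 + 2·203 = 620.4 kN → 465 kN.
Block shear: A_gv = 1700, A_nv = 1050, A_nt = 220 mm²; R_n = min(0.6F_uA_nv, 0.6F_yA_gv) + U_bs·F_u·A_nt = 399.5 kN → 300 kN.
Block shear governs: 300 kN.

300 kN (block shear governs)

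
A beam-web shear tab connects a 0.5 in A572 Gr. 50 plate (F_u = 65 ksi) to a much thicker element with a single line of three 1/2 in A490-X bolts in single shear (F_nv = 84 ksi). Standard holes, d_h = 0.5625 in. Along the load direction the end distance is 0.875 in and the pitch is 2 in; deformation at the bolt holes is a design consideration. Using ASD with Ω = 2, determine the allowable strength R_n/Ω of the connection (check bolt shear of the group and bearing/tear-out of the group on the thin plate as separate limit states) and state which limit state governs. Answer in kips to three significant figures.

24.7 kips (bolt shear governs)

Bolt shear: A_b = π·0.5²/4 = 0.1963 in²; R_n = 84 × 0.1963 × 3 × 1 = 49.48 kips → 49.48 / 2 = 24.7 kips.
Bearing (1.2 l_c t F_u ≤ 2.4 d t F_u): upper limit = 2.4·0.5·0.5·65 = 39 kips.
  Edge l_c = 0.875 − 0.5625/2 = 0.5938 → r_n = 23.16 kips; interior l_c = 2 − 0.5625 = 1.438 → r_n = 39 kips.
  R_n,bearing = 1·23.16 + 2·39 = 101.2 kips → 101.2 / 2 = 50.6 kips.
Bolt shear governs: 24.7 kips.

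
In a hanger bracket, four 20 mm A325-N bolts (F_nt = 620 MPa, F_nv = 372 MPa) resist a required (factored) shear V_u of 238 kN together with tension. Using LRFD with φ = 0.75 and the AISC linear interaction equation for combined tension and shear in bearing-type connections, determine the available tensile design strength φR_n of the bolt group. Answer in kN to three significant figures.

363 kN

A_b = π·20²/4 = 314.2 mm²; f_rv = 238 × 1000 / (4 × 314.2) = 189.4 MPa.
F'_nt = 1.3 F_nt − (F_nt / φF_nv) f_rv = 1.3·620 − (620/(0.75·372))·189.4 = 385.1 MPa, capped at F_nt → F'_nt = 385.1 MPa.
R_n = F'_nt · A_b · n = 385.1 × 314.2 × 4 / 1000 = 484 kN.
Design strength φR_n = 0.75 × 484 = 363 kN.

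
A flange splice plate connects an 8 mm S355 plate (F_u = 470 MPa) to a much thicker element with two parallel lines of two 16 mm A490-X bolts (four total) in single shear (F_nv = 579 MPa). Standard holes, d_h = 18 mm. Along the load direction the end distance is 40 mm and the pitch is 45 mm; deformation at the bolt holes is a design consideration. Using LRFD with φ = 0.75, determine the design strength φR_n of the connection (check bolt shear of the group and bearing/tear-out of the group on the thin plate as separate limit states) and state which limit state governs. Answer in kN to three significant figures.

Bolt shear: A_b = π·16²/4 = 201.1 mm²; R_n = 579 × 201.1 × 4 × 1 / 1000 = 465.7 kN → 0.75 × 465.7 = 349 kN.
Bearing (1.2 l_c t F_u ≤ 2.4 d t F_u): upper limit = 2.4·16·8·470 / 1000 = 144.4 kN.
  Edge l_c = 40 − 18/2 = 31 → r_n = 139.9 kN; interior l_c = 45 − 18 = 27 → r_n = 121.8 kN.
  R_n,bearing = 2·139.9 + 2·121.8 = 523.4 kN → 0.75 × 523.4 = 393 kN.
Bolt shear governs: 349 kN.

349 kN (bolt shear governs)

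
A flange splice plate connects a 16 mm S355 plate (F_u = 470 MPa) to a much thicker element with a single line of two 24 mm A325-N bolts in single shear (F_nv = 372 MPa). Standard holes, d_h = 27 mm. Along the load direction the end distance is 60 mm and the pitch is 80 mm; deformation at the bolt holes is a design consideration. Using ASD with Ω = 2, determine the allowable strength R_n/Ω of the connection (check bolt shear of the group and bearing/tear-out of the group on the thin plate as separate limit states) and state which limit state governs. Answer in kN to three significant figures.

Bolt shear: A_b = π·24²/4 = 452.4 mm²; R_n = 372 × 452.4 × 2 × 1 / 1000 = 336.6 kN → 336.6 / 2 = 168 kN.
Bearing (1.2 l_c t F_u ≤ 2.4 d t F_u): upper limit = 2.4·24·16·470 / 1000 = 433.2 kN.
  Edge l_c = 60 − 27/2 = 46.5 → r_n = 419.6 kN; interior l_c = 80 − 27 = 53 → r_n = 433.2 kN.
  R_n,bearing = 1·419.6 + 1·433.2 = 852.8 kN → 852.8 / 2 = 426 kN.
Bolt shear governs: 168 kN.

168 kN (bolt shear governs)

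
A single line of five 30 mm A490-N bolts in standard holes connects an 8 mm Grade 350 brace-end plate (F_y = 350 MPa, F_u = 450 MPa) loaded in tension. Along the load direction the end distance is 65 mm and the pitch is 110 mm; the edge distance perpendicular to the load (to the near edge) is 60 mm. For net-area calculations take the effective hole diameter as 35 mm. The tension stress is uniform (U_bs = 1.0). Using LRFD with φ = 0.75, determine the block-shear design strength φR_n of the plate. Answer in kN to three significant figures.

Shear plane L_v = 65 + 4·110 = 505 mm; A_gv = 505 × 8 = 4040 mm².
A_nv = (505 − 4.5·35) × 8 = 2780 mm².
A_nt = (60 − 0.5·35) × 8 = 340 mm².
0.6 F_u A_nv = 750.6 kN; 0.6 F_y A_gv = 848.4 kN → shear rupture governs the shear term.
R_n = 750.6 + 1.0 × 450 × 340 / 1000 = 903.6 kN.
Design strength φR_n = 0.75 × 903.6 = 678 kN.

678 kN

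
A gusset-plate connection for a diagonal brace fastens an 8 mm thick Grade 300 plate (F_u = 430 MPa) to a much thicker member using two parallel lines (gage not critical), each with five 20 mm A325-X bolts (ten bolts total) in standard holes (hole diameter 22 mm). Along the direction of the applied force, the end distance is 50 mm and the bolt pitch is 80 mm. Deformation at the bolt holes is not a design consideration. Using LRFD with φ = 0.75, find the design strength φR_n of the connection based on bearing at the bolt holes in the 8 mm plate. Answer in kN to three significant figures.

1540 kN

Per bolt r_n = 1.5 l_c t F_u ≤ 3.0 d t F_u; upper limit = 3.0 × 20 × 8 × 430 / 1000 = 206.4 kN.
Edge bolt: l_c = 50 − 22/2 = 39 mm → 1.5 × 39 × 8 × 430 / 1000 = 201.2 → r_n = 201.2 kN.
Interior bolts: l_c = 80 − 22 = 58 mm → 1.5 × 58 × 8 × 430 / 1000 = 299.3 → r_n = 206.4 kN.
R_n = 2 × 201.2 + 8 × 206.4 = 2054 kN.
Design strength φR_n = 0.75 × 2054 = 1540 kN.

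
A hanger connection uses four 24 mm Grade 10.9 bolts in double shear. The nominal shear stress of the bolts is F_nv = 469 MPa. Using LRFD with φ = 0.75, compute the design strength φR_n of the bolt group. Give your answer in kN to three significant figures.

A_b = π × 24² / 4 = 452.4 mm².
R_n = F_nv · A_b · n · n_s = 469 × 452.4 × 4 × 2 / 1000 = 1697 kN.
Design strength φR_n = 0.75 × 1697 = 1270 kN.

1270 kN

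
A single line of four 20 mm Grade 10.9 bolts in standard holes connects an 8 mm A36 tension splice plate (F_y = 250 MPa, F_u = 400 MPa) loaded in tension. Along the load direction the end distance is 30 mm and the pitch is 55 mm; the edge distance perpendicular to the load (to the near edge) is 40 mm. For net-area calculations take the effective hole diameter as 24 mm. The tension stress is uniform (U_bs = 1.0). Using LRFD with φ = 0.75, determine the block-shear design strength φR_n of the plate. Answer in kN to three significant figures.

227 kN

Shear plane L_v = 30 + 3·55 = 195 mm; A_gv = 195 × 8 = 1560 mm².
A_nv = (195 − 3.5·24) × 8 = 888 mm².
A_nt = (40 − 0.5·24) × 8 = 224 mm².
0.6 F_u A_nv = 213.1 kN; 0.6 F_y A_gv = 234 kN → shear rupture governs the shear term.
R_n = 213.1 + 1.0 × 400 × 224 / 1000 = 302.7 kN.
Design strength φR_n = 0.75 × 302.7 = 227 kN.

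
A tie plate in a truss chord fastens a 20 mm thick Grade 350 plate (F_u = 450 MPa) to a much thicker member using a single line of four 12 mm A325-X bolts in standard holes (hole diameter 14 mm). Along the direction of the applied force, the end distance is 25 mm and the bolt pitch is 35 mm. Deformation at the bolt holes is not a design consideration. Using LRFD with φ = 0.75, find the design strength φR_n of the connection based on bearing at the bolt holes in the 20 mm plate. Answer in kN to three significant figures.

Per bolt r_n = 1.5 l_c t F_u ≤ 3.0 d t F_u; upper limit = 3.0 × 12 × 20 × 450 / 1000 = 324 kN.
Edge bolt: l_c = 25 − 14/2 = 18 mm → 1.5 × 18 × 20 × 450 / 1000 = 243 → r_n = 243 kN.
Interior bolts: l_c = 35 − 14 = 21 mm → 1.5 × 21 × 20 × 450 / 1000 = 283.5 → r_n = 283.5 kN.
R_n = 1 × 243 + 3 × 283.5 = 1094 kN.
Design strength φR_n = 0.75 × 1094 = 820 kN.

820 kN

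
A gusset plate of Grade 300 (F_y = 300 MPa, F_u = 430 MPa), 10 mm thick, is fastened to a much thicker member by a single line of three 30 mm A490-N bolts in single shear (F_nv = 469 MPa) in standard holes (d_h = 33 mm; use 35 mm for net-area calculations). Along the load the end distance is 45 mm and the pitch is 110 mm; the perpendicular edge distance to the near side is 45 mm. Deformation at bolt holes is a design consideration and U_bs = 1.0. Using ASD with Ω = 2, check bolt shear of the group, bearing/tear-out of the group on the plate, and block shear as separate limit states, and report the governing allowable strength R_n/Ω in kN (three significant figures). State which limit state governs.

Bolt shear: A_b = π·30²/4 = 706.9 mm²; R_n = 469 × 706.9 × 3 × 1 / 1000 = 994.5 kN → 994.5 / 2 = 497 kN.
Bearing: edge l_c = 28.5, r_n = 147.1 kN; interior l_c = 77, r_n = 309.6 kN; R_n = 147.1 + 2·309.6 = 766.3 kN → 383 kN.
Block shear: A_gv = 2650, A_nv = 1775, A_nt = 275 mm²; R_n = min(0.6F_uA_nv, 0.6F_yA_gv) + U_bs·F_u·A_nt = 576.2 kN → 288 kN.
Block shear governs: 288 kN.

288 kN (block shear governs)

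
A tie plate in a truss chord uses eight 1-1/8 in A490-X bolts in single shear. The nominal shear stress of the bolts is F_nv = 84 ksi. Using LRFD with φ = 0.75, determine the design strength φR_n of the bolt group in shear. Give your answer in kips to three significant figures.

A_b = π × 1.125² / 4 = 0.994 in².
R_n = F_nv · A_b · n · n_s = 84 × 0.994 × 8 × 1 = 668 kips.
Design strength φR_n = 0.75 × 668 = 501 kips.

501 kips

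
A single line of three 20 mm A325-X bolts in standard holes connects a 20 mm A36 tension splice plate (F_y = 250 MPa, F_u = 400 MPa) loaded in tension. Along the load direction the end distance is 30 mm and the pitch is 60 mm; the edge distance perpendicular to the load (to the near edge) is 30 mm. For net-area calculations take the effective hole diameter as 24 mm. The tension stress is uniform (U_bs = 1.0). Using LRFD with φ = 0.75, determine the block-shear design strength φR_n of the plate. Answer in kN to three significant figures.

Shear plane L_v = 30 + 2·60 = 150 mm; A_gv = 150 × 20 = 3000 mm².
A_nv = (150 − 2.5·24) × 20 = 1800 mm².
A_nt = (30 − 0.5·24) × 20 = 360 mm².
0.6 F_u A_nv = 432 kN; 0.6 F_y A_gv = 450 kN → shear rupture governs the shear term.
R_n = 432 + 1.0 × 400 × 360 / 1000 = 576 kN.
Design strength φR_n = 0.75 × 576 = 432 kN.

432 kN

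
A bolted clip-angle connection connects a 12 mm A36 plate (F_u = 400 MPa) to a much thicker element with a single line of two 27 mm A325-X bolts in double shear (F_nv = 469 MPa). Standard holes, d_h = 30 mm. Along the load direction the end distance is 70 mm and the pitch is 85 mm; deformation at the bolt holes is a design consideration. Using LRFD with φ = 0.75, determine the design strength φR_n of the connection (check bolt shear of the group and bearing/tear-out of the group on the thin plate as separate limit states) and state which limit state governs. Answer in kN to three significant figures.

Bolt shear: A_b = π·27²/4 = 572.6 mm²; R_n = 469 × 572.6 × 2 × 2 / 1000 = 1074 kN → 0.75 × 1074 = 806 kN.
Bearing (1.2 l_c t F_u ≤ 2.4 d t F_u): upper limit = 2.4·27·12·400 / 1000 = 311 kN.
  Edge l_c = 70 − 30/2 = 55 → r_n = 311 kN; interior l_c = 85 − 30 = 55 → r_n = 311 kN.
  R_n,bearing = 1·311 + 1·311 = 622.1 kN → 0.75 × 622.1 = 467 kN.
Bearing governs: 467 kN.

467 kN (bearing governs)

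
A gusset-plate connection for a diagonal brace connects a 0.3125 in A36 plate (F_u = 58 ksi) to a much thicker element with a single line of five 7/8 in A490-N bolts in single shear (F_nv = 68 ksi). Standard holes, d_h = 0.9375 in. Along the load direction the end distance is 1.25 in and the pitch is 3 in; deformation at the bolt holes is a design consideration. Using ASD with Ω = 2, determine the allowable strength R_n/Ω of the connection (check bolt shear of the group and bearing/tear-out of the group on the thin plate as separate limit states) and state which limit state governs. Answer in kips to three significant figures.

84.6 kips (bearing governs)

Bolt shear: A_b = π·0.875²/4 = 0.6013 in²; R_n = 68 × 0.6013 × 5 × 1 = 204.4 kips → 204.4 / 2 = 102 kips.
Bearing (1.2 l_c t F_u ≤ 2.4 d t F_u): upper limit = 2.4·0.875·0.3125·58 = 38.06 kips.
  Edge l_c = 1.25 − 0.9375/2 = 0.7812 → r_n = 16.99 kips; interior l_c = 3 − 0.9375 = 2.062 → r_n = 38.06 kips.
  R_n,bearing = 1·16.99 + 4·38.06 = 169.2 kips → 169.2 / 2 = 84.6 kips.
Bearing governs: 84.6 kips.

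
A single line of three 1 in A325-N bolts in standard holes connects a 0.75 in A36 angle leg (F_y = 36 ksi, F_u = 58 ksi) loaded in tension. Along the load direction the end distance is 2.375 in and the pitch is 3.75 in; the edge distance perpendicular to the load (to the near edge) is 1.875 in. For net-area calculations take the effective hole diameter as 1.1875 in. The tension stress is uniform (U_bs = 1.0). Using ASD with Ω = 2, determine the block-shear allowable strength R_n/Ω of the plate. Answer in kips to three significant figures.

Shear plane L_v = 2.375 + 2·3.75 = 9.875 in; A_gv = 9.875 × 0.75 = 7.406 in².
A_nv = (9.875 − 2.5·1.1875) × 0.75 = 5.18 in².
A_nt = (1.875 − 0.5·1.1875) × 0.75 = 0.9609 in².
0.6 F_u A_nv = 180.3 kips; 0.6 F_y A_gv = 160 kips → shear yielding governs the shear term.
R_n = 160 + 1.0 × 58 × 0.9609 = 215.7 kips.
Allowable strength R_n/Ω = 215.7 / 2 = 108 kips.

108 kips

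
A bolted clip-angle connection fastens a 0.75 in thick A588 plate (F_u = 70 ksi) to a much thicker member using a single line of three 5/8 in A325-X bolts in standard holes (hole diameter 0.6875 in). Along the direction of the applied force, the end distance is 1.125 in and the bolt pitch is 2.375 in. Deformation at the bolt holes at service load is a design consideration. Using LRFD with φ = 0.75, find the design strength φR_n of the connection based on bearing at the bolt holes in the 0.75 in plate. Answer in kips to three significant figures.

155 kips

Per bolt r_n = 1.2 l_c t F_u ≤ 2.4 d t F_u; upper limit = 2.4 × 0.625 × 0.75 × 70 = 78.75 kips.
Edge bolt: l_c = 1.125 − 0.6875/2 = 0.7812 in → 1.2 × 0.7812 × 0.75 × 70 = 49.22 → r_n = 49.22 kips.
Interior bolts: l_c = 2.375 − 0.6875 = 1.688 in → 1.2 × 1.688 × 0.75 × 70 = 106.3 → r_n = 78.75 kips.
R_n = 1 × 49.22 + 2 × 78.75 = 206.7 kips.
Design strength φR_n = 0.75 × 206.7 = 155 kips.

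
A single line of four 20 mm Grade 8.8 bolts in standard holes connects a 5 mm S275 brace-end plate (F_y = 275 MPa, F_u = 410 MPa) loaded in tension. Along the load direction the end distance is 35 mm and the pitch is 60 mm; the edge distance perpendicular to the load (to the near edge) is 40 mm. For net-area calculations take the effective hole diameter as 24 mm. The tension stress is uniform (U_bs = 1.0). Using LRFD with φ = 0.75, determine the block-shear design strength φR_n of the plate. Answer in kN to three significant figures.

164 kN

Shear plane L_v = 35 + 3·60 = 215 mm; A_gv = 215 × 5 = 1075 mm².
A_nv = (215 − 3.5·24) × 5 = 655 mm².
A_nt = (40 − 0.5·24) × 5 = 140 mm².
0.6 F_u A_nv = 161.1 kN; 0.6 F_y A_gv = 177.4 kN → shear rupture governs the shear term.
R_n = 161.1 + 1.0 × 410 × 140 / 1000 = 218.5 kN.
Design strength φR_n = 0.75 × 218.5 = 164 kN.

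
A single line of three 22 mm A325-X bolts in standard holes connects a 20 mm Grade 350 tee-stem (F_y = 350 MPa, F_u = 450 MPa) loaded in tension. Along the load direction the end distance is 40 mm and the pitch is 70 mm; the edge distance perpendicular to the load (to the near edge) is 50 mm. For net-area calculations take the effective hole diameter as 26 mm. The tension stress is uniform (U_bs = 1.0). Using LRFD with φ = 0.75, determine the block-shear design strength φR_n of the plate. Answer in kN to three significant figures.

Shear plane L_v = 40 + 2·70 = 180 mm; A_gv = 180 × 20 = 3600 mm².
A_nv = (180 − 2.5·26) × 20 = 2300 mm².
A_nt = (50 − 0.5·26) × 20 = 740 mm².
0.6 F_u A_nv = 621 kN; 0.6 F_y A_gv = 756 kN → shear rupture governs the shear term.
R_n = 621 + 1.0 × 450 × 740 / 1000 = 954 kN.
Design strength φR_n = 0.75 × 954 = 716 kN.

716 kN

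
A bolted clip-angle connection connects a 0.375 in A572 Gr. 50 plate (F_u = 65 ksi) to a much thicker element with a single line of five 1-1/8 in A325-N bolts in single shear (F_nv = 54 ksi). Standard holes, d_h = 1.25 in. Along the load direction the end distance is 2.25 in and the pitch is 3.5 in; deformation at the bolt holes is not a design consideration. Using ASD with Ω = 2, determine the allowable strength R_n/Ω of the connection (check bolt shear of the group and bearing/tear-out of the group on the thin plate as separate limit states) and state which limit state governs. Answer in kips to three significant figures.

Bolt shear: A_b = π·1.125²/4 = 0.994 in²; R_n = 54 × 0.994 × 5 × 1 = 268.4 kips → 268.4 / 2 = 134 kips.
Bearing (1.5 l_c t F_u ≤ 3.0 d t F_u): upper limit = 3.0·1.125·0.375·65 = 82.27 kips.
  Edge l_c = 2.25 − 1.25/2 = 1.625 → r_n = 59.41 kips; interior l_c = 3.5 − 1.25 = 2.25 → r_n = 82.27 kips.
  R_n,bearing = 1·59.41 + 4·82.27 = 388.5 kips → 388.5 / 2 = 194 kips.
Bolt shear governs: 134 kips.

134 kips (bolt shear governs)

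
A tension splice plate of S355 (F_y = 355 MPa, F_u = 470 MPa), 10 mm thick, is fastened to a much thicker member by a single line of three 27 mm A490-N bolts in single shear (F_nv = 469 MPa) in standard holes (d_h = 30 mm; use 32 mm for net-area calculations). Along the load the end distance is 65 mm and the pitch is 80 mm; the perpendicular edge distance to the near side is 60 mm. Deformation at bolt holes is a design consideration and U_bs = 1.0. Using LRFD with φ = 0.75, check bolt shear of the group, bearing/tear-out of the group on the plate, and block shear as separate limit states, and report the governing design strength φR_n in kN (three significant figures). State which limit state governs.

462 kN (block shear governs)

Bolt shear: A_b = π·27²/4 = 572.6 mm²; R_n = 469 × 572.6 × 3 × 1 / 1000 = 805.6 kN → 0.75 × 805.6 = 604 kN.
Bearing: edge l_c = 50, r_n = 282 kN; interior l_c = 50, r_n = 282 kN; R_n = 282 + 2·282 = 846 kN → 634 kN.
Block shear: A_gv = 2250, A_nv = 1450, A_nt = 440 mm²; R_n = min(0.6F_uA_nv, 0.6F_yA_gv) + U_bs·F_u·A_nt = 615.7 kN → 462 kN.
Block shear governs: 462 kN.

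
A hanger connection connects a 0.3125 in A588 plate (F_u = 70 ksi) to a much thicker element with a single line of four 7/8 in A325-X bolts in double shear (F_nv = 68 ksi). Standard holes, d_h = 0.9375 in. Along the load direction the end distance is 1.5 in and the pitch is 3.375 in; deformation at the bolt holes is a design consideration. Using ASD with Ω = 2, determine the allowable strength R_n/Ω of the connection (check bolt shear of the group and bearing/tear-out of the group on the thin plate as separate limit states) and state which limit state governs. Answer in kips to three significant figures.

Bolt shear: A_b = π·0.875²/4 = 0.6013 in²; R_n = 68 × 0.6013 × 4 × 2 = 327.1 kips → 327.1 / 2 = 164 kips.
Bearing (1.2 l_c t F_u ≤ 2.4 d t F_u): upper limit = 2.4·0.875·0.3125·70 = 45.94 kips.
  Edge l_c = 1.5 − 0.9375/2 = 1.031 → r_n = 27.07 kips; interior l_c = 3.375 − 0.9375 = 2.438 → r_n = 45.94 kips.
  R_n,bearing = 1·27.07 + 3·45.94 = 164.9 kips → 164.9 / 2 = 82.4 kips.
Bearing governs: 82.4 kips.

82.4 kips (bearing governs)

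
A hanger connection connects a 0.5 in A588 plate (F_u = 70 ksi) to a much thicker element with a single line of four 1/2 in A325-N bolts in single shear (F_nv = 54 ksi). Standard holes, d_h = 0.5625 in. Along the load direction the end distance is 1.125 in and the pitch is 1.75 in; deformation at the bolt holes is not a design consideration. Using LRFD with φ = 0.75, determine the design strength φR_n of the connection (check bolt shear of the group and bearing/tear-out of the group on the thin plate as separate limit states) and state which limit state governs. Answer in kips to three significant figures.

31.8 kips (bolt shear governs)

Bolt shear: A_b = π·0.5²/4 = 0.1963 in²; R_n = 54 × 0.1963 × 4 × 1 = 42.41 kips → 0.75 × 42.41 = 31.8 kips.
Bearing (1.5 l_c t F_u ≤ 3.0 d t F_u): upper limit = 3.0·0.5·0.5·70 = 52.5 kips.
  Edge l_c = 1.125 − 0.5625/2 = 0.8438 → r_n = 44.3 kips; interior l_c = 1.75 − 0.5625 = 1.188 → r_n = 52.5 kips.
  R_n,bearing = 1·44.3 + 3·52.5 = 201.8 kips → 0.75 × 201.8 = 151 kips.
Bolt shear governs: 31.8 kips.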